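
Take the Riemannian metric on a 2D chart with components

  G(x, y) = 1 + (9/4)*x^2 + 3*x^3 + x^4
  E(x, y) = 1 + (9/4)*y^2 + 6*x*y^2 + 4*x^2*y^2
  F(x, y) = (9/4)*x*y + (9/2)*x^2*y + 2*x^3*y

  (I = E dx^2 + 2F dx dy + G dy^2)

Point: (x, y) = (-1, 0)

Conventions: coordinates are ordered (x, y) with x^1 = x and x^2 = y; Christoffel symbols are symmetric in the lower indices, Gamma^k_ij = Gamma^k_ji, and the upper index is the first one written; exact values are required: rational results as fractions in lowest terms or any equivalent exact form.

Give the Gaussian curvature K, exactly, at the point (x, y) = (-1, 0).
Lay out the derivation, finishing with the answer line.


E = 1, F = 0, G = 5/4, EG - F^2 = 5/4 at the point
E_x = 0, E_y = 0, F_x = 0, F_y = 1/4, G_x = 1/2, G_y = 0
E_yy = 1/2, F_xy = -3/4, G_xx = -3/2
Using the Brioschi determinant formula for K from the metric derivatives:
M1 = [[-E_yy/2 + F_xy - G_xx/2, E_x/2, F_x - E_y/2], [F_y - G_x/2, E, F], [G_y/2, F, G]] = [[-1/4, 0, 0], [0, 1, 0], [0, 0, 5/4]]; det M1 = -5/16
M2 = [[0, E_y/2, G_x/2], [E_y/2, E, F], [G_x/2, F, G]] = [[0, 0, 1/4], [0, 1, 0], [1/4, 0, 5/4]]; det M2 = -1/16
det M1 - det M2 = -1/4; K = -1/4 / (5/4)^2 = -4/25

Answer: K = -4/25


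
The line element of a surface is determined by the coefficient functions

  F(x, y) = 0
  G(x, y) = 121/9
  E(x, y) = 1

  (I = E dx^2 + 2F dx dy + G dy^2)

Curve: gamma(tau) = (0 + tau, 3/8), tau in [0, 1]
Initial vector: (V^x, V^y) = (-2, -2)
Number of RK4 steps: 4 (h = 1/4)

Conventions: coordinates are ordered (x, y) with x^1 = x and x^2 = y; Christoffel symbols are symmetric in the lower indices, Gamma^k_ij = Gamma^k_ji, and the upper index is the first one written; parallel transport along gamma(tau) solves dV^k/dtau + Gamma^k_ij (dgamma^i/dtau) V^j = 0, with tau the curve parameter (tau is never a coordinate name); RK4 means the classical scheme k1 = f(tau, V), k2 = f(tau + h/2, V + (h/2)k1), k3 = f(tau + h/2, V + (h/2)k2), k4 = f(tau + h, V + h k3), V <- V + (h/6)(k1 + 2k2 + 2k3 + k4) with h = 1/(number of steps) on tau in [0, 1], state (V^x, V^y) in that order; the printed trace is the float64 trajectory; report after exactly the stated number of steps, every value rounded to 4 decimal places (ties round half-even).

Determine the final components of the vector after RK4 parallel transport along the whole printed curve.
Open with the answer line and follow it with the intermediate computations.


Answer: V^x = -2.0000, V^y = -2.0000

gamma'(tau) = (1, 0); f(tau, V)^k = -Gamma^k_ij(gamma(tau)) gamma'^i(tau) V^j; h = 1/4; intermediate values shown to 6 dp
curve data and Christoffel symbols at the stage parameters:
  tau = 0.000000: gamma = (0.000000, 0.375000), gamma' = (1.000000, 0.000000); Gamma_xxx = 0.000000, Gamma_xxy = 0.000000, Gamma_xyy = 0.000000, Gamma_yxx = 0.000000, Gamma_yxy = 0.000000, Gamma_yyy = 0.000000
  tau = 0.125000: gamma = (0.125000, 0.375000), gamma' = (1.000000, 0.000000); Gamma_xxx = 0.000000, Gamma_xxy = 0.000000, Gamma_xyy = 0.000000, Gamma_yxx = 0.000000, Gamma_yxy = 0.000000, Gamma_yyy = 0.000000
  tau = 0.250000: gamma = (0.250000, 0.375000), gamma' = (1.000000, 0.000000); Gamma_xxx = 0.000000, Gamma_xxy = 0.000000, Gamma_xyy = 0.000000, Gamma_yxx = 0.000000, Gamma_yxy = 0.000000, Gamma_yyy = 0.000000
  tau = 0.375000: gamma = (0.375000, 0.375000), gamma' = (1.000000, 0.000000); Gamma_xxx = 0.000000, Gamma_xxy = 0.000000, Gamma_xyy = 0.000000, Gamma_yxx = 0.000000, Gamma_yxy = 0.000000, Gamma_yyy = 0.000000
  tau = 0.500000: gamma = (0.500000, 0.375000), gamma' = (1.000000, 0.000000); Gamma_xxx = 0.000000, Gamma_xxy = 0.000000, Gamma_xyy = 0.000000, Gamma_yxx = 0.000000, Gamma_yxy = 0.000000, Gamma_yyy = 0.000000
  tau = 0.625000: gamma = (0.625000, 0.375000), gamma' = (1.000000, 0.000000); Gamma_xxx = 0.000000, Gamma_xxy = 0.000000, Gamma_xyy = 0.000000, Gamma_yxx = 0.000000, Gamma_yxy = 0.000000, Gamma_yyy = 0.000000
  tau = 0.750000: gamma = (0.750000, 0.375000), gamma' = (1.000000, 0.000000); Gamma_xxx = 0.000000, Gamma_xxy = 0.000000, Gamma_xyy = 0.000000, Gamma_yxx = 0.000000, Gamma_yxy = 0.000000, Gamma_yyy = 0.000000
  tau = 0.875000: gamma = (0.875000, 0.375000), gamma' = (1.000000, 0.000000); Gamma_xxx = 0.000000, Gamma_xxy = 0.000000, Gamma_xyy = 0.000000, Gamma_yxx = 0.000000, Gamma_yxy = 0.000000, Gamma_yyy = 0.000000
  tau = 1.000000: gamma = (1.000000, 0.375000), gamma' = (1.000000, 0.000000); Gamma_xxx = 0.000000, Gamma_xxy = 0.000000, Gamma_xyy = 0.000000, Gamma_yxx = 0.000000, Gamma_yxy = 0.000000, Gamma_yyy = 0.000000
step 0: V^x = -2.0000, V^y = -2.0000
step 1: k1 = (0.000000, 0.000000), k2 = (0.000000, 0.000000), k3 = (0.000000, 0.000000), k4 = (0.000000, 0.000000); V <- V + (h/6)(k1 + 2k2 + 2k3 + k4): V^x = -2.0000, V^y = -2.0000
step 2: k1 = (0.000000, 0.000000), k2 = (0.000000, 0.000000), k3 = (0.000000, 0.000000), k4 = (0.000000, 0.000000); V <- V + (h/6)(k1 + 2k2 + 2k3 + k4): V^x = -2.0000, V^y = -2.0000
step 3: k1 = (0.000000, 0.000000), k2 = (0.000000, 0.000000), k3 = (0.000000, 0.000000), k4 = (0.000000, 0.000000); V <- V + (h/6)(k1 + 2k2 + 2k3 + k4): V^x = -2.0000, V^y = -2.0000
step 4: k1 = (0.000000, 0.000000), k2 = (0.000000, 0.000000), k3 = (0.000000, 0.000000), k4 = (0.000000, 0.000000); V <- V + (h/6)(k1 + 2k2 + 2k3 + k4): V^x = -2.0000, V^y = -2.0000


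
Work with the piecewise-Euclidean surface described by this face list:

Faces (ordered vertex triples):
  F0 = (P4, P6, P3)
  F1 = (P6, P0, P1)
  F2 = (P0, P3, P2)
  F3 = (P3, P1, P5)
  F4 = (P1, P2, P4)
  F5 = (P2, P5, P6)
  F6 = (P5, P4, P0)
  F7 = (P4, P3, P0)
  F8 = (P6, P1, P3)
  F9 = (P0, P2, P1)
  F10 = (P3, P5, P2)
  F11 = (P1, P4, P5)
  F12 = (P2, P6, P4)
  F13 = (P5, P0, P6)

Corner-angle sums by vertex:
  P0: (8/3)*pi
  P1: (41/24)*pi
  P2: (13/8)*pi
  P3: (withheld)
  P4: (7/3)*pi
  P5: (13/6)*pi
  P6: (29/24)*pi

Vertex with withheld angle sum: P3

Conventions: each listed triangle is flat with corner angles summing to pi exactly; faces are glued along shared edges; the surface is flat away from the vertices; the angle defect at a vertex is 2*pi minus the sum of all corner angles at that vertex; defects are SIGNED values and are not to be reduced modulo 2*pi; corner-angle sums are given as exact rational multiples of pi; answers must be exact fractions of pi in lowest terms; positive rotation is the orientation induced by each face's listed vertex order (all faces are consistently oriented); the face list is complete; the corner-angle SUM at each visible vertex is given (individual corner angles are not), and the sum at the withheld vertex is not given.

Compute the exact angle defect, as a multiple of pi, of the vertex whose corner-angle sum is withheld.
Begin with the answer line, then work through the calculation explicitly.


Answer: defect(P3) = (-7/24)*pi

V = 7, E = 21, F = 14; chi = V - E + F = 0
Gauss-Bonnet: total defect = 2*pi*chi = 0; visible defects sum to (7/24)*pi


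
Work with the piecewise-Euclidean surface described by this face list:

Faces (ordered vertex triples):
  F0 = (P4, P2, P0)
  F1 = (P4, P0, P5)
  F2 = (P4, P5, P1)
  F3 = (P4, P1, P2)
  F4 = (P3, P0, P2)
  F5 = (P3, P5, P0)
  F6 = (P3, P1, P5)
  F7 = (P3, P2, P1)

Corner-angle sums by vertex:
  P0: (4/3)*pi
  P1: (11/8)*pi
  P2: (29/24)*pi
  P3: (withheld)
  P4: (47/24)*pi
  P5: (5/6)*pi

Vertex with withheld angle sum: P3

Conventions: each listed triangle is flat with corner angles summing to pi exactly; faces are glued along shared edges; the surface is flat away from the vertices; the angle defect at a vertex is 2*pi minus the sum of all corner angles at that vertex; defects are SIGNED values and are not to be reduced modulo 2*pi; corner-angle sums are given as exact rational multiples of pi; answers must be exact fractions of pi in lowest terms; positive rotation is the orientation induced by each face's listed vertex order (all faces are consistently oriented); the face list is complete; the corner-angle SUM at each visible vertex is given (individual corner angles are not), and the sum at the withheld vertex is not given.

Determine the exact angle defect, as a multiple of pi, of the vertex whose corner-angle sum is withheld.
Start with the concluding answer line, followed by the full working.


Answer: defect(P3) = (17/24)*pi

V = 6, E = 12, F = 8; chi = V - E + F = 2
Gauss-Bonnet: total defect = 2*pi*chi = 4*pi; visible defects sum to (79/24)*pi


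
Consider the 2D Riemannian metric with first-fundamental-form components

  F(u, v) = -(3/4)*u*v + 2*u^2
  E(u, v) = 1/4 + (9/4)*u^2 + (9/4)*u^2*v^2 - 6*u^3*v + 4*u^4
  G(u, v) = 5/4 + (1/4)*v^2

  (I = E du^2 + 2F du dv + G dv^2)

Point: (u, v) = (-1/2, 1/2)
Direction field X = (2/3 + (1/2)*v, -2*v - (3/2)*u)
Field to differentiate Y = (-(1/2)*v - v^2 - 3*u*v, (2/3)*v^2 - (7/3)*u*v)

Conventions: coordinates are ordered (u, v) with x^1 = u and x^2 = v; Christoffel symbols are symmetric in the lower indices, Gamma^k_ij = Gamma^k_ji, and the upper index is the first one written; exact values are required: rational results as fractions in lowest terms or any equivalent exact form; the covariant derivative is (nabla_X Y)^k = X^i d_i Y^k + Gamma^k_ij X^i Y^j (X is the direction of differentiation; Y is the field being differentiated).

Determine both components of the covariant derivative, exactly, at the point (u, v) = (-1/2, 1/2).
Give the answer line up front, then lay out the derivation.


Answer: (nabla_X Y)^u = -57029/39288, (nabla_X Y)^v = -959317/471456

E = 101/64, F = 11/16, G = 21/16 at the point
E_u = -113/16, E_v = 21/16, F_u = -19/8, F_v = 3/8, G_u = 0, G_v = 1/4
EG - F^2 = 1637/1024;  g^inv = (1024/1637) * [[21/16, -11/16], [-11/16, 101/64]]
first-kind symbols [ij,l] = (1/2)(d_i g_jl + d_j g_il - d_l g_ij): [uu,u] = E_u/2 = -113/32, [uu,v] = F_u - E_v/2 = -97/32, [uv,u] = E_v/2 = 21/32, [uv,v] = G_u/2 = 0, [vv,u] = F_v - G_u/2 = 3/8, [vv,v] = G_v/2 = 1/8
Gamma^u_ij = (G*[ij,u] - F*[ij,v])/(EG - F^2), Gamma^v_ij = (E*[ij,v] - F*[ij,u])/(EG - F^2)
Gamma_uuu = -2612/1637, Gamma_uuv = 882/1637, Gamma_uvv = 416/1637, Gamma_vuu = -4825/3274, Gamma_vuv = -462/1637, Gamma_vvv = -62/1637
X = (11/12, -1/4), Y = (1/4, 3/4) at the point


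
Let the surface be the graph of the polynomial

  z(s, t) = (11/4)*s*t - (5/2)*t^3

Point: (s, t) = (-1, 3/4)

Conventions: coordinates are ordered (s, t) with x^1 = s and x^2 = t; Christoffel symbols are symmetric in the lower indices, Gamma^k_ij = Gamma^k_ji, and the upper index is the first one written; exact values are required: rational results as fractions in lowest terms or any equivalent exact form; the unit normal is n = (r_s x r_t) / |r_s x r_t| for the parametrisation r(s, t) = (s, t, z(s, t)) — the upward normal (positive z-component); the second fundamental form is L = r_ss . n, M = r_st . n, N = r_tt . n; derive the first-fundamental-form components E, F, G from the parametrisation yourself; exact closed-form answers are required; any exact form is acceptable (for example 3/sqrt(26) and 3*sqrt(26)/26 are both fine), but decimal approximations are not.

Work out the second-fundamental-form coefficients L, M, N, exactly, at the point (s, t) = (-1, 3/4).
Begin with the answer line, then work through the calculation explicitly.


Answer: L = 0, M = 88*sqrt(55109)/55109, N = -360*sqrt(55109)/55109

z_s = 33/16, z_t = -223/32, z_ss = 0, z_st = 11/4, z_tt = -45/4
E = 1345/256, F = -7359/512, G = 50753/1024; answer radicand W^2 = 55109/1024
unnormalised second-form numerators: l = 0, m = 11/4, n = -45/4; L = l/sqrt(55109/1024), and similarly M = m/sqrt(W^2), N = n/sqrt(W^2)


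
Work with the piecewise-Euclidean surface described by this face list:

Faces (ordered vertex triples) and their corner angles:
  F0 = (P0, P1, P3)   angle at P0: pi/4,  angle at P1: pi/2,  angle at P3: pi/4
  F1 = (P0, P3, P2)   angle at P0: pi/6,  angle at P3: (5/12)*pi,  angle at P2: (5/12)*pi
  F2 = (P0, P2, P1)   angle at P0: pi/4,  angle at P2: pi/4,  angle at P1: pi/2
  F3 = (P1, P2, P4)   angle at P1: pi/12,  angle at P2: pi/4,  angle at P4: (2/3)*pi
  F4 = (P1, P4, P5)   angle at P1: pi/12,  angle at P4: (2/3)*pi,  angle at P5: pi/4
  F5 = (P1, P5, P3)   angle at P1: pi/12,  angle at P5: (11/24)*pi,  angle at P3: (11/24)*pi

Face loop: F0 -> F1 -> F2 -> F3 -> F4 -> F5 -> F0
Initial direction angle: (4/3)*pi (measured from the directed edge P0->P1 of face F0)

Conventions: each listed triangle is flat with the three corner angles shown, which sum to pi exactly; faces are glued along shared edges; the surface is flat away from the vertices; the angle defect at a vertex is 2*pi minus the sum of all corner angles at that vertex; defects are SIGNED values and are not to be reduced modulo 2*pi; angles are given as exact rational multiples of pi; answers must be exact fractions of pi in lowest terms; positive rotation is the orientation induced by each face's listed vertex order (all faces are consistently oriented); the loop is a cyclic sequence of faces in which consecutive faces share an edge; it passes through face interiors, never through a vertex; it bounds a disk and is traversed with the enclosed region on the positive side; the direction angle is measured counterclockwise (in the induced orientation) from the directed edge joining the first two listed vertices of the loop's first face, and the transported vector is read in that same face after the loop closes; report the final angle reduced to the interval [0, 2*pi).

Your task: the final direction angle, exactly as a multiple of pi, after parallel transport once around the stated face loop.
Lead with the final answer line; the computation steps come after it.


Answer: final direction angle = (17/12)*pi

enclosed vertex P0: corner angles sum to (2/3)*pi, defect = 2*pi - (2/3)*pi = (4/3)*pi
enclosed vertex P1: corner angles sum to (5/4)*pi, defect = 2*pi - (5/4)*pi = (3/4)*pi
the rotation equals the total enclosed defect, so the final angle is initial + defects (mod 2*pi)
final angle = (4/3)*pi + (25/12)*pi = (17/12)*pi (mod 2*pi)


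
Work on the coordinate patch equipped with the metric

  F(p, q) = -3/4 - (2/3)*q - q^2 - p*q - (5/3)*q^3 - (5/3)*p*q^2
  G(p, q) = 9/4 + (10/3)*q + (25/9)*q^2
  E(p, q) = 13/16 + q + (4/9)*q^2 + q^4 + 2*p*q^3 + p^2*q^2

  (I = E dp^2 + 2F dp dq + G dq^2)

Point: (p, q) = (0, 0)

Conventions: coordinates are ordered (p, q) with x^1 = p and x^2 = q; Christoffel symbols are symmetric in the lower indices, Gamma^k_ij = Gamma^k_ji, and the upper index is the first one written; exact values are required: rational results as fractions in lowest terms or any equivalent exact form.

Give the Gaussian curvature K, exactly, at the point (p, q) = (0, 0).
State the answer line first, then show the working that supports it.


Answer: K = -10304/19683

E = 13/16, F = -3/4, G = 9/4, EG - F^2 = 81/64 at the point
E_p = 0, E_q = 1, F_p = 0, F_q = -2/3, G_p = 0, G_q = 10/3
E_qq = 8/9, F_pq = -1, G_pp = 0
K follows from Brioschi's formula, (det M1 - det M2)/(EG - F^2)^2.
M1 = [[-E_qq/2 + F_pq - G_pp/2, E_p/2, F_p - E_q/2], [F_q - G_p/2, E, F], [G_q/2, F, G]] = [[-13/9, 0, -1/2], [-2/3, 13/16, -3/4], [5/3, -3/4, 9/4]]; det M1 = -269/192
M2 = [[0, E_q/2, G_p/2], [E_q/2, E, F], [G_p/2, F, G]] = [[0, 1/2, 0], [1/2, 13/16, -3/4], [0, -3/4, 9/4]]; det M2 = -9/16
det M1 - det M2 = -161/192; K = -161/192 / (81/64)^2 = -10304/19683


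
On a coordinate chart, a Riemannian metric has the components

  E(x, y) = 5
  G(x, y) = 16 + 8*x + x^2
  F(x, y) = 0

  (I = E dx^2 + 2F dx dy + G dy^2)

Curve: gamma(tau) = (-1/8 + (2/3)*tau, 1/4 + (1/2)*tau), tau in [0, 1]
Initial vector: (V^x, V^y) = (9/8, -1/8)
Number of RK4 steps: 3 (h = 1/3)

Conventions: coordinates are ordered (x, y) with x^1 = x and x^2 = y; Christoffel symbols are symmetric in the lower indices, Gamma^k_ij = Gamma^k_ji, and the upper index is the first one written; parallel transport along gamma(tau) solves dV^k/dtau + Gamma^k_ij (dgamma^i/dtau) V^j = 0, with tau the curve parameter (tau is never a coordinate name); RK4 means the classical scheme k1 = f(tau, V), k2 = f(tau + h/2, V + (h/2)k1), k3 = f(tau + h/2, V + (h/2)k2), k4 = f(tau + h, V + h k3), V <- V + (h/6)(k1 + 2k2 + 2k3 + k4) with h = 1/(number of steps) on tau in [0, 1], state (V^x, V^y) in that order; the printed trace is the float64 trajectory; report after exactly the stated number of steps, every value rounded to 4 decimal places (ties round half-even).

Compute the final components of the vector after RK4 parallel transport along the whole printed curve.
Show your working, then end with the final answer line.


gamma'(tau) = (2/3, 1/2); f(tau, V)^k = -Gamma^k_ij(gamma(tau)) gamma'^i(tau) V^j; h = 1/3; intermediate values shown to 6 dp
curve data and Christoffel symbols at the stage parameters:
  tau = 0.000000: gamma = (-0.125000, 0.250000), gamma' = (0.666667, 0.500000); Gamma_xxx = 0.000000, Gamma_xxy = 0.000000, Gamma_xyy = -0.775000, Gamma_yxx = 0.000000, Gamma_yxy = 0.258065, Gamma_yyy = 0.000000
  tau = 0.166667: gamma = (-0.013889, 0.333333), gamma' = (0.666667, 0.500000); Gamma_xxx = 0.000000, Gamma_xxy = 0.000000, Gamma_xyy = -0.797222, Gamma_yxx = 0.000000, Gamma_yxy = 0.250871, Gamma_yyy = 0.000000
  tau = 0.333333: gamma = (0.097222, 0.416667), gamma' = (0.666667, 0.500000); Gamma_xxx = 0.000000, Gamma_xxy = 0.000000, Gamma_xyy = -0.819444, Gamma_yxx = 0.000000, Gamma_yxy = 0.244068, Gamma_yyy = 0.000000
  tau = 0.500000: gamma = (0.208333, 0.500000), gamma' = (0.666667, 0.500000); Gamma_xxx = 0.000000, Gamma_xxy = 0.000000, Gamma_xyy = -0.841667, Gamma_yxx = 0.000000, Gamma_yxy = 0.237624, Gamma_yyy = 0.000000
  tau = 0.666667: gamma = (0.319444, 0.583333), gamma' = (0.666667, 0.500000); Gamma_xxx = 0.000000, Gamma_xxy = 0.000000, Gamma_xyy = -0.863889, Gamma_yxx = 0.000000, Gamma_yxy = 0.231511, Gamma_yyy = 0.000000
  tau = 0.833333: gamma = (0.430556, 0.666667), gamma' = (0.666667, 0.500000); Gamma_xxx = 0.000000, Gamma_xxy = 0.000000, Gamma_xyy = -0.886111, Gamma_yxx = 0.000000, Gamma_yxy = 0.225705, Gamma_yyy = 0.000000
  tau = 1.000000: gamma = (0.541667, 0.750000), gamma' = (0.666667, 0.500000); Gamma_xxx = 0.000000, Gamma_xxy = 0.000000, Gamma_xyy = -0.908333, Gamma_yxx = 0.000000, Gamma_yxy = 0.220183, Gamma_yyy = 0.000000
step 0: V^x = 1.1250, V^y = -0.1250
step 1: k1 = (-0.048438, -0.123656), k2 = (-0.058041, -0.115750), k3 = (-0.057516, -0.115769), k4 = (-0.067026, -0.108331); V <- V + (h/6)(k1 + 2k2 + 2k3 + k4): V^x = 1.1057, V^y = -0.1636
step 2: k1 = (-0.067036, -0.108317), k2 = (-0.076451, -0.101270), k3 = (-0.075957, -0.101269), k4 = (-0.085252, -0.094603); V <- V + (h/6)(k1 + 2k2 + 2k3 + k4): V^x = 1.0804, V^y = -0.1974
step 3: k1 = (-0.085262, -0.094591), k2 = (-0.094440, -0.088243), k3 = (-0.093971, -0.088230), k4 = (-0.103005, -0.082198); V <- V + (h/6)(k1 + 2k2 + 2k3 + k4): V^x = 1.0490, V^y = -0.2268

Answer: V^x = 1.0490, V^y = -0.2268


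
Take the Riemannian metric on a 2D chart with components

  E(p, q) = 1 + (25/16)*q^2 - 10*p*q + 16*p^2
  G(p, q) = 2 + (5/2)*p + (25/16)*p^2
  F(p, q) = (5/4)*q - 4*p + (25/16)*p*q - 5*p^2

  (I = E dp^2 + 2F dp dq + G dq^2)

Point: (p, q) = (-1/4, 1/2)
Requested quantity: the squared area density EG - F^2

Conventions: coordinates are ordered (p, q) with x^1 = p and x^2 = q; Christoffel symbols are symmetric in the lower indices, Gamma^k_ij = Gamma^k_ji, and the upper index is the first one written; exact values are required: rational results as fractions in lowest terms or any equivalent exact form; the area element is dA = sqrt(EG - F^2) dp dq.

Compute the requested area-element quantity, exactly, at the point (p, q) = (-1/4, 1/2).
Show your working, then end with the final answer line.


E = 233/64, F = 143/128, G = 377/256; EG - F^2 = 1053/256

Answer: EG - F^2 = 1053/256


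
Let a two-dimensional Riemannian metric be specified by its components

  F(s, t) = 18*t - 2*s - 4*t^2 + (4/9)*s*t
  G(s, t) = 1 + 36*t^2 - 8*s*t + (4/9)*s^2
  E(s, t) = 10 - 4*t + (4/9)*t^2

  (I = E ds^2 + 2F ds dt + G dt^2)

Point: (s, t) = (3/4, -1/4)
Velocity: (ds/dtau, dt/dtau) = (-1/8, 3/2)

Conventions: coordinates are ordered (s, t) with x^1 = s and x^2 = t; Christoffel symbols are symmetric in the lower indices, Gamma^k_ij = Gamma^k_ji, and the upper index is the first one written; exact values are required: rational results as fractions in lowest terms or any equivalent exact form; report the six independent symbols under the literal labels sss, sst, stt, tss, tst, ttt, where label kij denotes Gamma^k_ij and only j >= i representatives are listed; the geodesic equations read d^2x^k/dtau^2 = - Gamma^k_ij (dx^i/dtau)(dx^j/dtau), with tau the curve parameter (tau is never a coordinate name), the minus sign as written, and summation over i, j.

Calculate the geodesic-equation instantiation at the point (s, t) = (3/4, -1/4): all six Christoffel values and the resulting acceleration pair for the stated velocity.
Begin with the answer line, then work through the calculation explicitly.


Answer: Gamma_sss = 0, Gamma_sst = -76/541, Gamma_stt = 684/541, Gamma_tss = 0, Gamma_tst = 48/541, Gamma_ttt = -432/541; accelerations (d^2s/dtau^2, d^2t/dtau^2) = (-3135/1082, 990/541)

E = 397/36, F = -19/3, G = 5 at the point
E_s = 0, E_t = -38/9, F_s = -19/9, F_t = 61/3, G_s = 8/3, G_t = -24
EG - F^2 = 541/36;  g^inv = (36/541) * [[5, 19/3], [19/3, 397/36]]
first-kind symbols [ij,l] = (1/2)(d_i g_jl + d_j g_il - d_l g_ij): [ss,s] = E_s/2 = 0, [ss,t] = F_s - E_t/2 = 0, [st,s] = E_t/2 = -19/9, [st,t] = G_s/2 = 4/3, [tt,s] = F_t - G_s/2 = 19, [tt,t] = G_t/2 = -12
Gamma^s_ij = (G*[ij,s] - F*[ij,t])/(EG - F^2), Gamma^t_ij = (E*[ij,t] - F*[ij,s])/(EG - F^2)
Gamma_sss = 0, Gamma_sst = -76/541, Gamma_stt = 684/541, Gamma_tss = 0, Gamma_tst = 48/541, Gamma_ttt = -432/541
d^2s/dtau^2 = -(Gamma_sss*(-1/8)^2 + 2*Gamma_sst*(-1/8)*(3/2) + Gamma_stt*(3/2)^2) = -3135/1082
d^2t/dtau^2 = -(Gamma_tss*(-1/8)^2 + 2*Gamma_tst*(-1/8)*(3/2) + Gamma_ttt*(3/2)^2) = 990/541


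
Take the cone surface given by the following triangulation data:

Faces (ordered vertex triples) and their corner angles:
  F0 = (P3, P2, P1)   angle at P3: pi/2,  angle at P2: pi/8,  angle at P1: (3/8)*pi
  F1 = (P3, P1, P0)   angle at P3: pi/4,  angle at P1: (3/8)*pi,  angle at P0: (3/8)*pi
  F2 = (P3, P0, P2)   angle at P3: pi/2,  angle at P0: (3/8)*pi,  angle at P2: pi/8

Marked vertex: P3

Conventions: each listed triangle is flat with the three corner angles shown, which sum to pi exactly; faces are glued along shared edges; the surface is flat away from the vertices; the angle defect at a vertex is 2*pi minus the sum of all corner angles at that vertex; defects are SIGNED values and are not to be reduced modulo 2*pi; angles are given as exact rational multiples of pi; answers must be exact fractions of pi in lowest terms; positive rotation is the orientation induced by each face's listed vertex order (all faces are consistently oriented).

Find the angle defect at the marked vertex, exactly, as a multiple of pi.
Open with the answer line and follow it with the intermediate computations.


Answer: defect(P3) = (3/4)*pi

Sum of corner angles at P3: (5/4)*pi
defect = 2*pi - (5/4)*pi


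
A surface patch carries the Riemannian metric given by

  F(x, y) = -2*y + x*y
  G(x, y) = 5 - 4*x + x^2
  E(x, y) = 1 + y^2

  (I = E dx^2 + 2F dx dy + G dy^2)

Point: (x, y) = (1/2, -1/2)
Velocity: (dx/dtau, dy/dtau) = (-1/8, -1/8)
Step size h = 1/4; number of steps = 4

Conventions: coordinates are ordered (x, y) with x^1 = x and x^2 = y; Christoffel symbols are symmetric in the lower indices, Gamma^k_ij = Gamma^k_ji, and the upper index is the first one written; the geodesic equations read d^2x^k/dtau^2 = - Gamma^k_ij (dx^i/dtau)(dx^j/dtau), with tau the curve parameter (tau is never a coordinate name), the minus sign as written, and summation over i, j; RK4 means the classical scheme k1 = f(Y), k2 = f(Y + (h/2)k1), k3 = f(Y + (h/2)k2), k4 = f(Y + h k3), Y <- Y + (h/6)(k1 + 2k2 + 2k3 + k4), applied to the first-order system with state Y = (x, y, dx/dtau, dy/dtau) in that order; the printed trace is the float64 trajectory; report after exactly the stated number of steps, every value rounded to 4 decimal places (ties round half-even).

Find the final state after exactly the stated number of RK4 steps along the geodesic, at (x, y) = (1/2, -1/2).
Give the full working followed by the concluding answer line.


f(Y) = (dx/dtau, dy/dtau, -Gamma^x_ij Y'^i Y'^j, -Gamma^y_ij Y'^i Y'^j) with the Gammas evaluated at the stage position; h = 0.250000; intermediate values shown to 6 dp
step 0: x = 0.5000, y = -0.5000, dx/dtau = -0.1250, dy/dtau = -0.1250
step 1:
  k1: at (x, y) = (0.500000, -0.500000), (dx/dtau, dy/dtau) = (-0.125000, -0.125000); Gamma_xxx = 0.000000, Gamma_xxy = -0.142857, Gamma_xyy = 0.000000, Gamma_yxx = 0.000000, Gamma_yxy = -0.428571, Gamma_yyy = 0.000000; k1 = (-0.125000, -0.125000, 0.004464, 0.013393)
  k2: at (x, y) = (0.484375, -0.515625), (dx/dtau, dy/dtau) = (-0.124442, -0.123326); Gamma_xxx = 0.000000, Gamma_xxy = -0.144717, Gamma_xyy = 0.000000, Gamma_yxx = 0.000000, Gamma_yxy = -0.425380, Gamma_yyy = 0.000000; k2 = (-0.124442, -0.123326, 0.004442, 0.013057)
  k3: at (x, y) = (0.484445, -0.515416), (dx/dtau, dy/dtau) = (-0.124445, -0.123368); Gamma_xxx = 0.000000, Gamma_xxy = -0.144676, Gamma_xyy = 0.000000, Gamma_yxx = 0.000000, Gamma_yxy = -0.425412, Gamma_yyy = 0.000000; k3 = (-0.124445, -0.123368, 0.004442, 0.013062)
  k4: at (x, y) = (0.468889, -0.530842), (dx/dtau, dy/dtau) = (-0.123889, -0.121734); Gamma_xxx = 0.000000, Gamma_xxy = -0.146395, Gamma_xyy = 0.000000, Gamma_yxx = 0.000000, Gamma_yxy = -0.422248, Gamma_yyy = 0.000000; k4 = (-0.123889, -0.121734, 0.004416, 0.012736)
  Y <- Y + (h/6)(k1 + 2k2 + 2k3 + k4): x = 0.4689, y = -0.5308, dx/dtau = -0.1239, dy/dtau = -0.1217
step 2:
  k1: at (x, y) = (0.468889, -0.530838), (dx/dtau, dy/dtau) = (-0.123890, -0.121735); Gamma_xxx = 0.000000, Gamma_xxy = -0.146394, Gamma_xyy = 0.000000, Gamma_yxx = 0.000000, Gamma_yxy = -0.422248, Gamma_yyy = 0.000000; k1 = (-0.123890, -0.121735, 0.004416, 0.012736)
  k2: at (x, y) = (0.453403, -0.546055), (dx/dtau, dy/dtau) = (-0.123338, -0.120143); Gamma_xxx = 0.000000, Gamma_xxy = -0.147977, Gamma_xyy = 0.000000, Gamma_yxx = 0.000000, Gamma_yxy = -0.419116, Gamma_yyy = 0.000000; k2 = (-0.123338, -0.120143, 0.004385, 0.012421)
  k3: at (x, y) = (0.453472, -0.545856), (dx/dtau, dy/dtau) = (-0.123341, -0.120182); Gamma_xxx = 0.000000, Gamma_xxy = -0.147940, Gamma_xyy = 0.000000, Gamma_yxx = 0.000000, Gamma_yxy = -0.419146, Gamma_yyy = 0.000000; k3 = (-0.123341, -0.120182, 0.004386, 0.012426)
  k4: at (x, y) = (0.438054, -0.560884), (dx/dtau, dy/dtau) = (-0.122793, -0.118628); Gamma_xxx = 0.000000, Gamma_xxy = -0.149399, Gamma_xyy = 0.000000, Gamma_yxx = 0.000000, Gamma_yxy = -0.416046, Gamma_yyy = 0.000000; k4 = (-0.122793, -0.118628, 0.004353, 0.012121)
  Y <- Y + (h/6)(k1 + 2k2 + 2k3 + k4): x = 0.4381, y = -0.5609, dx/dtau = -0.1228, dy/dtau = -0.1186
step 3:
  k1: at (x, y) = (0.438054, -0.560881), (dx/dtau, dy/dtau) = (-0.122793, -0.118628); Gamma_xxx = 0.000000, Gamma_xxy = -0.149398, Gamma_xyy = 0.000000, Gamma_yxx = 0.000000, Gamma_yxy = -0.416046, Gamma_yyy = 0.000000; k1 = (-0.122793, -0.118628, 0.004353, 0.012121)
  k2: at (x, y) = (0.422705, -0.575709), (dx/dtau, dy/dtau) = (-0.122249, -0.117113); Gamma_xxx = 0.000000, Gamma_xxy = -0.150737, Gamma_xyy = 0.000000, Gamma_yxx = 0.000000, Gamma_yxy = -0.412980, Gamma_yyy = 0.000000; k2 = (-0.122249, -0.117113, 0.004316, 0.011825)
  k3: at (x, y) = (0.422773, -0.575520), (dx/dtau, dy/dtau) = (-0.122254, -0.117150); Gamma_xxx = 0.000000, Gamma_xxy = -0.150704, Gamma_xyy = 0.000000, Gamma_yxx = 0.000000, Gamma_yxy = -0.413009, Gamma_yyy = 0.000000; k3 = (-0.122254, -0.117150, 0.004317, 0.011830)
  k4: at (x, y) = (0.407491, -0.590168), (dx/dtau, dy/dtau) = (-0.121714, -0.115671); Gamma_xxx = 0.000000, Gamma_xxy = -0.151933, Gamma_xyy = 0.000000, Gamma_yxx = 0.000000, Gamma_yxy = -0.409977, Gamma_yyy = 0.000000; k4 = (-0.121714, -0.115671, 0.004278, 0.011544)
  Y <- Y + (h/6)(k1 + 2k2 + 2k3 + k4): x = 0.4075, y = -0.5902, dx/dtau = -0.1217, dy/dtau = -0.1157
step 4:
  k1: at (x, y) = (0.407491, -0.590165), (dx/dtau, dy/dtau) = (-0.121714, -0.115671); Gamma_xxx = 0.000000, Gamma_xxy = -0.151933, Gamma_xyy = 0.000000, Gamma_yxx = 0.000000, Gamma_yxy = -0.409978, Gamma_yyy = 0.000000; k1 = (-0.121714, -0.115671, 0.004278, 0.011544)
  k2: at (x, y) = (0.392277, -0.604624), (dx/dtau, dy/dtau) = (-0.121180, -0.114228); Gamma_xxx = 0.000000, Gamma_xxy = -0.153056, Gamma_xyy = 0.000000, Gamma_yxx = 0.000000, Gamma_yxy = -0.406983, Gamma_yyy = 0.000000; k2 = (-0.121180, -0.114228, 0.004237, 0.011267)
  k3: at (x, y) = (0.392343, -0.604444), (dx/dtau, dy/dtau) = (-0.121185, -0.114263); Gamma_xxx = 0.000000, Gamma_xxy = -0.153027, Gamma_xyy = 0.000000, Gamma_yxx = 0.000000, Gamma_yxy = -0.407011, Gamma_yyy = 0.000000; k3 = (-0.121185, -0.114263, 0.004238, 0.011272)
  k4: at (x, y) = (0.377195, -0.618731), (dx/dtau, dy/dtau) = (-0.120655, -0.112853); Gamma_xxx = 0.000000, Gamma_xxy = -0.154054, Gamma_xyy = 0.000000, Gamma_yxx = 0.000000, Gamma_yxy = -0.404052, Gamma_yyy = 0.000000; k4 = (-0.120655, -0.112853, 0.004195, 0.011003)
  Y <- Y + (h/6)(k1 + 2k2 + 2k3 + k4): x = 0.3772, y = -0.6187, dx/dtau = -0.1207, dy/dtau = -0.1129

Answer: x = 0.3772, y = -0.6187, dx/dtau = -0.1207, dy/dtau = -0.1129


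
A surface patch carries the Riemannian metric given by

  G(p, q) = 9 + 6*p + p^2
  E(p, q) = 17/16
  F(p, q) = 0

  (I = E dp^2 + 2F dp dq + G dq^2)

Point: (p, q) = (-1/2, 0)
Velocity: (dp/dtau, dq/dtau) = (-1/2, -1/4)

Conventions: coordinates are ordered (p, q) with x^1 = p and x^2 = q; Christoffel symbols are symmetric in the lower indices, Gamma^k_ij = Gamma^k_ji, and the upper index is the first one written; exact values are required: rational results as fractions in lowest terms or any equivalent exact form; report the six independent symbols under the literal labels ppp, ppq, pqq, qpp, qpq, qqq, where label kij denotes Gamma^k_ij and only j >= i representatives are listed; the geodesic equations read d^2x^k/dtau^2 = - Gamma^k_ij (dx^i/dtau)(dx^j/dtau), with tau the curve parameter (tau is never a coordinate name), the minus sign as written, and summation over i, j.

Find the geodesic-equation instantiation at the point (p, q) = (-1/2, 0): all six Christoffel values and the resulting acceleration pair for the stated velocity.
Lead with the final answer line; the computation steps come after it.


Answer: Gamma_ppp = 0, Gamma_ppq = 0, Gamma_pqq = -40/17, Gamma_qpp = 0, Gamma_qpq = 2/5, Gamma_qqq = 0; accelerations (d^2p/dtau^2, d^2q/dtau^2) = (5/34, -1/10)

E = 17/16, F = 0, G = 25/4 at the point
E_p = 0, E_q = 0, F_p = 0, F_q = 0, G_p = 5, G_q = 0
EG - F^2 = 425/64;  g^inv = (64/425) * [[25/4, 0], [0, 17/16]]
first-kind symbols [ij,l] = (1/2)(d_i g_jl + d_j g_il - d_l g_ij): [pp,p] = E_p/2 = 0, [pp,q] = F_p - E_q/2 = 0, [pq,p] = E_q/2 = 0, [pq,q] = G_p/2 = 5/2, [qq,p] = F_q - G_p/2 = -5/2, [qq,q] = G_q/2 = 0
Gamma^p_ij = (G*[ij,p] - F*[ij,q])/(EG - F^2), Gamma^q_ij = (E*[ij,q] - F*[ij,p])/(EG - F^2)
Gamma_ppp = 0, Gamma_ppq = 0, Gamma_pqq = -40/17, Gamma_qpp = 0, Gamma_qpq = 2/5, Gamma_qqq = 0
d^2p/dtau^2 = -(Gamma_ppp*(-1/2)^2 + 2*Gamma_ppq*(-1/2)*(-1/4) + Gamma_pqq*(-1/4)^2) = 5/34
d^2q/dtau^2 = -(Gamma_qpp*(-1/2)^2 + 2*Gamma_qpq*(-1/2)*(-1/4) + Gamma_qqq*(-1/4)^2) = -1/10


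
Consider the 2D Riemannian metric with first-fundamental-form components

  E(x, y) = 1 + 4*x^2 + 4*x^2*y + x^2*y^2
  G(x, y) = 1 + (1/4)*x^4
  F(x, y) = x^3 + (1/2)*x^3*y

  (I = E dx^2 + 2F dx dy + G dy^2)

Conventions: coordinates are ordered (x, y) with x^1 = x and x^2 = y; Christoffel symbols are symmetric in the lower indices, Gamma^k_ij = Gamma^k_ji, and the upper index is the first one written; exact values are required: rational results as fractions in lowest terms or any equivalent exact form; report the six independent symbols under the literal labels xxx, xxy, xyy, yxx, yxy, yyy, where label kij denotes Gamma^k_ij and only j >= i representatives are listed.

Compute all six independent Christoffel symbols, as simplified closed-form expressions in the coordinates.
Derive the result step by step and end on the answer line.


E = 1 + 4*x^2 + 4*x^2*y + x^2*y^2; F = x^3 + (1/2)*x^3*y; G = 1 + (1/4)*x^4
Gamma^k_ij = (1/2) g^{kl} (d_i g_jl + d_j g_il - d_l g_ij), with g^inv = (1/(EG-F^2)) [[G, -F], [-F, E]]
first partials: E_x = 8*x + 8*x*y + 2*x*y^2, E_y = 4*x^2 + 2*x^2*y, F_x = 3*x^2 + (3/2)*x^2*y, F_y = (1/2)*x^3, G_x = x^3, G_y = 0
D = EG - F^2 = 1 + 4*x^2 + 4*x^2*y + x^2*y^2 + (1/4)*x^4
expanded: Gamma^x_xx = (G E_x - 2F F_x + F E_y)/(2D), Gamma^x_xy = (G E_y - F G_x)/(2D), Gamma^x_yy = (2G F_y - G G_x - F G_y)/(2D), Gamma^y_xx = (2E F_x - E E_y - F E_x)/(2D), Gamma^y_xy = (E G_x - F E_y)/(2D), Gamma^y_yy = (E G_y - 2F F_y + F G_x)/(2D); substitute and cancel common factors

Answer: Gamma_xxx = (4*x*y^2 + 16*x*y + 16*x)/(x^4 + 4*x^2*y^2 + 16*x^2*y + 16*x^2 + 4), Gamma_xxy = (4*x^2*y + 8*x^2)/(x^4 + 4*x^2*y^2 + 16*x^2*y + 16*x^2 + 4), Gamma_xyy = 0, Gamma_yxx = (2*x^2*y + 4*x^2)/(x^4 + 4*x^2*y^2 + 16*x^2*y + 16*x^2 + 4), Gamma_yxy = 2*x^3/(x^4 + 4*x^2*y^2 + 16*x^2*y + 16*x^2 + 4), Gamma_yyy = 0


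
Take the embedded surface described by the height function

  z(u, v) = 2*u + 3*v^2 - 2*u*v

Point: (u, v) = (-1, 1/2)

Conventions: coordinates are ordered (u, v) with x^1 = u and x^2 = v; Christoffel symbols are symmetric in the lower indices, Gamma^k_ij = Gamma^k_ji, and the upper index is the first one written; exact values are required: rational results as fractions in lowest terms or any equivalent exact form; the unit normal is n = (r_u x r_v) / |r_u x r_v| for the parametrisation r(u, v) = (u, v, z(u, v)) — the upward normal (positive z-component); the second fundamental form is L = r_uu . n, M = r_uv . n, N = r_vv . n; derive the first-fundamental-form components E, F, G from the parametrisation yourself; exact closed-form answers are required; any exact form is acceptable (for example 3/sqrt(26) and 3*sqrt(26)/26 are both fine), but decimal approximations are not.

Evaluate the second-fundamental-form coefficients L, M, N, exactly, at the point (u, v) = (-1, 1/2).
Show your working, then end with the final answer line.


z_u = 1, z_v = 5, z_uu = 0, z_uv = -2, z_vv = 6
E = 2, F = 5, G = 26; answer radicand W^2 = 27
unnormalised second-form numerators: l = 0, m = -2, n = 6; L = l/sqrt(27), and similarly M = m/sqrt(W^2), N = n/sqrt(W^2)

Answer: L = 0, M = -2*sqrt(3)/9, N = 2*sqrt(3)/3


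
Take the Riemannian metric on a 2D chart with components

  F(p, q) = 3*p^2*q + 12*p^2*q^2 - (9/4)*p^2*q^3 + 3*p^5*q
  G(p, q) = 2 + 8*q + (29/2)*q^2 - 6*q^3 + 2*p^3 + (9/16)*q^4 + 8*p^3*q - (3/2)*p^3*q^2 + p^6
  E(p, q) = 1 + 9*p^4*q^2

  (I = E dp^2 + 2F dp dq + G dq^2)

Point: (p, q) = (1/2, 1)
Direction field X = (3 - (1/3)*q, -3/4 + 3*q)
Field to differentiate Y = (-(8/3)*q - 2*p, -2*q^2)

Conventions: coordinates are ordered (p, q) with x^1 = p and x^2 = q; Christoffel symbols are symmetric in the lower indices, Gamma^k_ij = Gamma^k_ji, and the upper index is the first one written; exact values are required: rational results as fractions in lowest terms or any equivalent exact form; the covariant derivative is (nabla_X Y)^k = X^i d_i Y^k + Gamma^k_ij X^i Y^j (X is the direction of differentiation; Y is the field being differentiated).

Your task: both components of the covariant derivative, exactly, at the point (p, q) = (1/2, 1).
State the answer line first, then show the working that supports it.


Answer: (nabla_X Y)^p = -52361/3975, (nabla_X Y)^q = -31369/1590

E = 25/16, F = 105/32, G = 1289/64 at the point
E_p = 9/2, E_q = 9/8, F_p = 219/16, F_q = 165/32, G_p = 105/16, G_q = 175/8
EG - F^2 = 1325/64;  g^inv = (64/1325) * [[1289/64, -105/32], [-105/32, 25/16]]
first-kind symbols [ij,l] = (1/2)(d_i g_jl + d_j g_il - d_l g_ij): [pp,p] = E_p/2 = 9/4, [pp,q] = F_p - E_q/2 = 105/8, [pq,p] = E_q/2 = 9/16, [pq,q] = G_p/2 = 105/32, [qq,p] = F_q - G_p/2 = 15/8, [qq,q] = G_q/2 = 175/16
Gamma^p_ij = (G*[ij,p] - F*[ij,q])/(EG - F^2), Gamma^q_ij = (E*[ij,q] - F*[ij,p])/(EG - F^2)
Gamma_ppp = 144/1325, Gamma_ppq = 36/1325, Gamma_pqq = 24/265, Gamma_qpp = 168/265, Gamma_qpq = 42/265, Gamma_qqq = 28/53
X = (8/3, 9/4), Y = (-11/3, -2) at the point


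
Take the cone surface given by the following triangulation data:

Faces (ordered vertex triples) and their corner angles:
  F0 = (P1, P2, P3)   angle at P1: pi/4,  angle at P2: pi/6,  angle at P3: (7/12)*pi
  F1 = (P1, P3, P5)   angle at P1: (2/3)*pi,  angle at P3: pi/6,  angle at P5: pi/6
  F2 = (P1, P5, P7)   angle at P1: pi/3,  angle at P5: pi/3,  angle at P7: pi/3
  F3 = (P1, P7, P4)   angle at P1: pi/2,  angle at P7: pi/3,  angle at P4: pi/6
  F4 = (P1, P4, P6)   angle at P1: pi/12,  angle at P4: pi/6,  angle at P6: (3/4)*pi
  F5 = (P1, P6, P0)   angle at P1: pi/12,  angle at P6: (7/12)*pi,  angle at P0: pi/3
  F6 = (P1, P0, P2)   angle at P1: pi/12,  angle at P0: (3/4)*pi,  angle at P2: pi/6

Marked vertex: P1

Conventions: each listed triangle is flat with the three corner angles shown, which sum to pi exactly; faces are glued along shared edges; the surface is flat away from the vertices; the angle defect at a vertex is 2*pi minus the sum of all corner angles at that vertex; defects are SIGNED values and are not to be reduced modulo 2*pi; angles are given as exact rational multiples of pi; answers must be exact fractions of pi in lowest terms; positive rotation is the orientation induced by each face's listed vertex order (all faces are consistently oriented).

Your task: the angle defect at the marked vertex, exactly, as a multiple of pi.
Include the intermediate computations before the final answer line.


Sum of corner angles at P1: 2*pi
defect = 2*pi - 2*pi

Answer: defect(P1) = 0


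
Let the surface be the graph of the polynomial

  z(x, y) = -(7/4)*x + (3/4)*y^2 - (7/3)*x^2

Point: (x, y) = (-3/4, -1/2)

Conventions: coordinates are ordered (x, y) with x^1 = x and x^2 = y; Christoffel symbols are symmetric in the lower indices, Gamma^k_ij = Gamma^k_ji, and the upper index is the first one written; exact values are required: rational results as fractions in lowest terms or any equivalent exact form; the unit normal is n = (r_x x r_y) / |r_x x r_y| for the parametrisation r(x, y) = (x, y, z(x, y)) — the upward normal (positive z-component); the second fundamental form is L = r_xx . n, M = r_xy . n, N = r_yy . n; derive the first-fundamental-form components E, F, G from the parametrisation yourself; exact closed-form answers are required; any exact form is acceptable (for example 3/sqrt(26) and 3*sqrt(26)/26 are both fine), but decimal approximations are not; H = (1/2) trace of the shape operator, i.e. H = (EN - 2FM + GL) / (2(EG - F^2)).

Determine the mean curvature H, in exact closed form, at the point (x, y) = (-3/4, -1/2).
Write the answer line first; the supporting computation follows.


Answer: H = -115*sqrt(74)/16428

z_x = 7/4, z_y = -3/4, z_xx = -14/3, z_xy = 0, z_yy = 3/2
E = 65/16, F = -21/16, G = 25/16; answer radicand W^2 = 37/8
unnormalised second-form numerators: l = -14/3, m = 0, n = 3/2; L = l/sqrt(37/8), and similarly M = m/sqrt(W^2), N = n/sqrt(W^2)
H = (E*n - 2*F*m + G*l) / (2*(EG - F^2)*sqrt(W^2)); E*n - 2*F*m + G*l = -115/96, EG - F^2 = 37/8, so H = (-115/888)/sqrt(37/8)


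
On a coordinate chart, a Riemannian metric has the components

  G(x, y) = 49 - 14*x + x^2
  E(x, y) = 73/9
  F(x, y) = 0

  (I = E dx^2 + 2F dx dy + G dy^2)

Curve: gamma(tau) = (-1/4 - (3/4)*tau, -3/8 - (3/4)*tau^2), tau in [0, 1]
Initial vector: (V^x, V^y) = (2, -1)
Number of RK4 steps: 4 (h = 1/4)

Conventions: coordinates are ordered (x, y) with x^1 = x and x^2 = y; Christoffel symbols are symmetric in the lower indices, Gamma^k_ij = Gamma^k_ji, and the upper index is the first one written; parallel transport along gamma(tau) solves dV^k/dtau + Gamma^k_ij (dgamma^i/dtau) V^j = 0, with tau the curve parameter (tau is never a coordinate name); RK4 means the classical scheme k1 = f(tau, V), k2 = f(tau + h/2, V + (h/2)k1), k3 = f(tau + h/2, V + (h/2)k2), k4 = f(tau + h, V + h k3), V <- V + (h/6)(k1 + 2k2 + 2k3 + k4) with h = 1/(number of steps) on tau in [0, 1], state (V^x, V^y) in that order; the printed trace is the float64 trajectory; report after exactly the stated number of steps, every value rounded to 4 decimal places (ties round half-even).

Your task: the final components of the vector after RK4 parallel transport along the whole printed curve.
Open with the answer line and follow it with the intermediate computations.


Answer: V^x = 1.2684, V^y = -1.0603

gamma'(tau) = (-3/4, -(3/2)*tau); f(tau, V)^k = -Gamma^k_ij(gamma(tau)) gamma'^i(tau) V^j; h = 1/4; intermediate values shown to 6 dp
curve data and Christoffel symbols at the stage parameters:
  tau = 0.000000: gamma = (-0.250000, -0.375000), gamma' = (-0.750000, 0.000000); Gamma_xxx = 0.000000, Gamma_xxy = 0.000000, Gamma_xyy = 0.893836, Gamma_yxx = 0.000000, Gamma_yxy = -0.137931, Gamma_yyy = 0.000000
  tau = 0.125000: gamma = (-0.343750, -0.386719), gamma' = (-0.750000, -0.187500); Gamma_xxx = 0.000000, Gamma_xxy = 0.000000, Gamma_xyy = 0.905394, Gamma_yxx = 0.000000, Gamma_yxy = -0.136170, Gamma_yyy = 0.000000
  tau = 0.250000: gamma = (-0.437500, -0.421875), gamma' = (-0.750000, -0.375000); Gamma_xxx = 0.000000, Gamma_xxy = 0.000000, Gamma_xyy = 0.916952, Gamma_yxx = 0.000000, Gamma_yxy = -0.134454, Gamma_yyy = 0.000000
  tau = 0.375000: gamma = (-0.531250, -0.480469), gamma' = (-0.750000, -0.562500); Gamma_xxx = 0.000000, Gamma_xxy = 0.000000, Gamma_xyy = 0.928510, Gamma_yxx = 0.000000, Gamma_yxy = -0.132780, Gamma_yyy = 0.000000
  tau = 0.500000: gamma = (-0.625000, -0.562500), gamma' = (-0.750000, -0.750000); Gamma_xxx = 0.000000, Gamma_xxy = 0.000000, Gamma_xyy = 0.940068, Gamma_yxx = 0.000000, Gamma_yxy = -0.131148, Gamma_yyy = 0.000000
  tau = 0.625000: gamma = (-0.718750, -0.667969), gamma' = (-0.750000, -0.937500); Gamma_xxx = 0.000000, Gamma_xxy = 0.000000, Gamma_xyy = 0.951627, Gamma_yxx = 0.000000, Gamma_yxy = -0.129555, Gamma_yyy = 0.000000
  tau = 0.750000: gamma = (-0.812500, -0.796875), gamma' = (-0.750000, -1.125000); Gamma_xxx = 0.000000, Gamma_xxy = 0.000000, Gamma_xyy = 0.963185, Gamma_yxx = 0.000000, Gamma_yxy = -0.128000, Gamma_yyy = 0.000000
  tau = 0.875000: gamma = (-0.906250, -0.949219), gamma' = (-0.750000, -1.312500); Gamma_xxx = 0.000000, Gamma_xxy = 0.000000, Gamma_xyy = 0.974743, Gamma_yxx = 0.000000, Gamma_yxy = -0.126482, Gamma_yyy = 0.000000
  tau = 1.000000: gamma = (-1.000000, -1.125000), gamma' = (-0.750000, -1.500000); Gamma_xxx = 0.000000, Gamma_xxy = 0.000000, Gamma_xyy = 0.986301, Gamma_yxx = 0.000000, Gamma_yxy = -0.125000, Gamma_yyy = 0.000000
step 0: V^x = 2.0000, V^y = -1.0000
step 1: k1 = (0.000000, 0.103448), k2 = (-0.167566, 0.049743), k3 = (-0.168706, 0.050964), k4 = (-0.339476, 0.000842); V <- V + (h/6)(k1 + 2k2 + 2k3 + k4): V^x = 1.9578, V^y = -0.9873
step 2: k1 = (-0.339477, 0.000842), k2 = (-0.515579, -0.044753), k3 = (-0.518556, -0.042541), k4 = (-0.703569, -0.081668); V <- V + (h/6)(k1 + 2k2 + 2k3 + k4): V^x = 1.8282, V^y = -0.9979
step 3: k1 = (-0.703574, -0.081668), k2 = (-0.899388, -0.113412), k3 = (-0.902928, -0.110053), k4 = (-1.111125, -0.132314); V <- V + (h/6)(k1 + 2k2 + 2k3 + k4): V^x = 1.6024, V^y = -1.0254
step 4: k1 = (-1.111152, -0.132301), k2 = (-1.333058, -0.144108), k3 = (-1.334946, -0.139363), k4 = (-1.568638, -0.138471); V <- V + (h/6)(k1 + 2k2 + 2k3 + k4): V^x = 1.2684, V^y = -1.0603
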